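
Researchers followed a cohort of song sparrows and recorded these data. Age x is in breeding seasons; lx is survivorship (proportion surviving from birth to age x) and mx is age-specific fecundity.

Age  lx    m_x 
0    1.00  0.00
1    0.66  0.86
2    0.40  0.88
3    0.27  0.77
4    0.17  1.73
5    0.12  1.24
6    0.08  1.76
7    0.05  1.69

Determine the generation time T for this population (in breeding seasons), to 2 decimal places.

lx·mx: 0, 0.5676, 0.352, 0.2079, 0.2941, 0.1488, 0.1408, 0.0845 → R0 = 1.7957
x·lx·mx: 0, 0.5676, 0.704, 0.6237, 1.1764, 0.744, 0.8448, 0.5915 → Σ = 5.252
T = 5.252 / 1.7957 = 2.924765… → 2.92

2.92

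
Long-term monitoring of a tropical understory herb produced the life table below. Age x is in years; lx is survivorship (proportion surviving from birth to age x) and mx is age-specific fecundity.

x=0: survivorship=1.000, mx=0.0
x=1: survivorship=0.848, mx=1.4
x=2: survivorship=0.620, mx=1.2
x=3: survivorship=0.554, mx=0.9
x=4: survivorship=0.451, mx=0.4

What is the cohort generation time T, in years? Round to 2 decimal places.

lx·mx: 0, 1.1872, 0.744, 0.4986, 0.1804 → R0 = 2.6102
x·lx·mx: 0, 1.1872, 1.488, 1.4958, 0.7216 → Σ = 4.8926
T = 4.8926 / 2.6102 = 1.874416… → 1.87

1.87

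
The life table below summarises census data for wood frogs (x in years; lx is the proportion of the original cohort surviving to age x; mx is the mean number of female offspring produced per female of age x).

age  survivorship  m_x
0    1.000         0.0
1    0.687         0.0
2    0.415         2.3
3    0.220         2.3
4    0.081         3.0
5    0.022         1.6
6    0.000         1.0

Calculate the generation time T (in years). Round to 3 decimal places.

2.631

lx·mx: 0, 0, 0.9545, 0.506, 0.243, 0.0352, 0 → R0 = 1.7387
x·lx·mx: 0, 0, 1.909, 1.518, 0.972, 0.176, 0 → Σ = 4.575
T = 4.575 / 1.7387 = 2.631276… → 2.631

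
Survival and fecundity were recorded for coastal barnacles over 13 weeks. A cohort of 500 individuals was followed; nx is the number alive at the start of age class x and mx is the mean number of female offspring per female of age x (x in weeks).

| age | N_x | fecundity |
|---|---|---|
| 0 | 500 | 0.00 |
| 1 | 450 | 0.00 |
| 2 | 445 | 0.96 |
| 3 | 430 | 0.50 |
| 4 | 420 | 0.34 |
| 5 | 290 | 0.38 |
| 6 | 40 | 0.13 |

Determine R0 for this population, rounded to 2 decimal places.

1.80

lx = nx/n0 = nx/500: 1, 0.9, 0.89, 0.86, 0.84, 0.58, 0.08
lx·mx by age: 0, 0, 0.8544, 0.43, 0.2856, 0.2204, 0.0104
R0 = Σ lx·mx = 1.8008 → 1.80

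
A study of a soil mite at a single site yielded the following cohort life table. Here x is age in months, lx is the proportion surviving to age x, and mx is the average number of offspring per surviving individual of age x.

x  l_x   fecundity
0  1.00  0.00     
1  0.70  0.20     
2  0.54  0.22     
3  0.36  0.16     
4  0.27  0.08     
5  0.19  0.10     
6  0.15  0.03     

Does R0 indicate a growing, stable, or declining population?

R0 = Σ lx·mx = 0 + 0.14 + 0.1188 + 0.0576 + 0.0216 + 0.019 + 0.0045 = 0.3615
R0 < 1, so the population is declining.

declining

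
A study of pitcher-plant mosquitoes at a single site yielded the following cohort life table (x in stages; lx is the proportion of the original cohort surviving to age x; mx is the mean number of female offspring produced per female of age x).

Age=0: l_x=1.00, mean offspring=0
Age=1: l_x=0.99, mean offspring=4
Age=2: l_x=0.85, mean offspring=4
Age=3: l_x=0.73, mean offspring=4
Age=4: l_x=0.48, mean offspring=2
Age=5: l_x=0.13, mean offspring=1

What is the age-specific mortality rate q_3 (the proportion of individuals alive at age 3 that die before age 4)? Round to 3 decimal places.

0.342

q_3 = (l_3 − l_4) / l_3 = (0.73 − 0.48) / 0.73
     = 0.25 / 0.73 = 0.342466… → 0.342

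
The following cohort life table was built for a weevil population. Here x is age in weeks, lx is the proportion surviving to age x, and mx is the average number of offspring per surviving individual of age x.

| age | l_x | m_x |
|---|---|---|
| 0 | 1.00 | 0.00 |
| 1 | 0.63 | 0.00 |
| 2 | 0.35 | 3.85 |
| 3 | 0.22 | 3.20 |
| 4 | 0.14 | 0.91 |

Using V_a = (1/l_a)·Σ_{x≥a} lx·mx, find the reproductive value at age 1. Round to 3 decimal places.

3.459

lx·mx for x ≥ 1: 0, 1.3475, 0.704, 0.1274 → sum = 2.1789
V_1 = 2.1789 / l_1 = 2.1789 / 0.63 = 3.458571… → 3.459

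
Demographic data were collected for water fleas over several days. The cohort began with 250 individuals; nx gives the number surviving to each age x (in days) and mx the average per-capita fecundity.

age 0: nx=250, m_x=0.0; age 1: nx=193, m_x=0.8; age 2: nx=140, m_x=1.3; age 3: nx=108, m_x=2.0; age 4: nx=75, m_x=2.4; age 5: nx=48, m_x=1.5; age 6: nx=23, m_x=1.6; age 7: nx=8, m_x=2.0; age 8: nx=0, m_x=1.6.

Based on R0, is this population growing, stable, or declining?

growing

lx = nx/n0 = nx/250: 1, 0.772, 0.56, 0.432, 0.3, 0.192, 0.092, 0.032, 0
R0 = Σ lx·mx = 0 + 0.6176 + 0.728 + 0.864 + 0.72 + 0.288 + 0.1472 + 0.064 + 0 = 3.4288
R0 > 1, so the population is growing.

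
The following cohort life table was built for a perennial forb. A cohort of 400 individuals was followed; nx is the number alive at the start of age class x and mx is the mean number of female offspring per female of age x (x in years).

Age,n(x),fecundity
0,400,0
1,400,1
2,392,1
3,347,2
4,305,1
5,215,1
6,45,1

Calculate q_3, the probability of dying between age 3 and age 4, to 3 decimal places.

0.121

lx = nx/n0 = nx/400: 1, 1, 0.98, 0.8675, 0.7625, 0.5375, 0.1125
q_3 = (l_3 − l_4) / l_3 = (0.8675 − 0.7625) / 0.8675
     = 0.105 / 0.8675 = 0.121037… → 0.121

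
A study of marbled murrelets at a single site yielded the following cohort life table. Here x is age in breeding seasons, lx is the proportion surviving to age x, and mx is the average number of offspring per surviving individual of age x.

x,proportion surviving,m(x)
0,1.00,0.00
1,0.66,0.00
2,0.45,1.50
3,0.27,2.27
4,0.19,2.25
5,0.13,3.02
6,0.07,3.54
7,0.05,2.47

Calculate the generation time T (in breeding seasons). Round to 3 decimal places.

3.716

lx·mx: 0, 0, 0.675, 0.6129, 0.4275, 0.3926, 0.2478, 0.1235 → R0 = 2.4793
x·lx·mx: 0, 0, 1.35, 1.8387, 1.71, 1.963, 1.4868, 0.8645 → Σ = 9.213
T = 9.213 / 2.4793 = 3.715968… → 3.716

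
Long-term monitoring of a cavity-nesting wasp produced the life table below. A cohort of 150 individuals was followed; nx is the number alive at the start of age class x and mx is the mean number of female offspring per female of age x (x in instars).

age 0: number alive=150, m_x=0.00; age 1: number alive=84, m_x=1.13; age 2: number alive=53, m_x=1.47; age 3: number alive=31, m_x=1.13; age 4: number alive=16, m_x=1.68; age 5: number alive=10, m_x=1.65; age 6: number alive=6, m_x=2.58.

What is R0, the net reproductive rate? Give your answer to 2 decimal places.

1.78

lx = nx/n0 = nx/150: 1, 0.56, 0.35333…, 0.20667…, 0.10667…, 0.06667…, 0.04
lx·mx by age: 0, 0.6328, 0.5194…, 0.233533…, 0.1792…, 0.11…, 0.1032
R0 = Σ lx·mx = 1.778133… → 1.78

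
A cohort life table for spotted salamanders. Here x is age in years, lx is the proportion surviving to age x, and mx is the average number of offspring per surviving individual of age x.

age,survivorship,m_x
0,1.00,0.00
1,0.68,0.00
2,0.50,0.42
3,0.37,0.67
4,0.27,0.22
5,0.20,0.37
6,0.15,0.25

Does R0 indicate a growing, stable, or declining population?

R0 = Σ lx·mx = 0 + 0 + 0.21 + 0.2479 + 0.0594 + 0.074 + 0.0375 = 0.6288
R0 < 1, so the population is declining.

declining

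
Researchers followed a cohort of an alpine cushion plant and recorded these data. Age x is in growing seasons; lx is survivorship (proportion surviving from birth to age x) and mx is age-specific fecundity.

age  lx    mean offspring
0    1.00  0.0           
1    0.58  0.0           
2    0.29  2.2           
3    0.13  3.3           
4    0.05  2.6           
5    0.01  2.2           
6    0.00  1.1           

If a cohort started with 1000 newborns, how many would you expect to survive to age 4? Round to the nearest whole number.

50

Expected survivors = N0 · l_4 = 1000 × 0.05 = 50 → 50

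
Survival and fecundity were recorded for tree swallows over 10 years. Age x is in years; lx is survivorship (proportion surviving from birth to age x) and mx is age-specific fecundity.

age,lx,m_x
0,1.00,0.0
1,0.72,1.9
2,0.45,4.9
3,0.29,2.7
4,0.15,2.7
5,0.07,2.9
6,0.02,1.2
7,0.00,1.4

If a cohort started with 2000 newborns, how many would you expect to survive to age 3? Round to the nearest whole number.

580

Expected survivors = N0 · l_3 = 2000 × 0.29 = 580 → 580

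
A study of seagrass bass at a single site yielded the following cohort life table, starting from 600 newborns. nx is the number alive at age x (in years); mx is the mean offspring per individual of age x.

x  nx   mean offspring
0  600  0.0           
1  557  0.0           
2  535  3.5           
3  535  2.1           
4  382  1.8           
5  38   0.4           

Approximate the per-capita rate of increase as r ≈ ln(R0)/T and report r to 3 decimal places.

lx = nx/n0 = nx/600: 1, 0.92833…, 0.89167…, 0.89167…, 0.63667…, 0.06333…
R0 = Σ lx·mx = 0 + 0 + 3.12083… + 1.8725… + 1.146… + 0.02533… = 6.164667…
Σ x·lx·mx = 16.569833…; T = 16.569833…/6.164667… = 2.68787…
r ≈ ln(R0)/T = ln(6.164667…)/2.68787… = 0.67668… → 0.677

0.677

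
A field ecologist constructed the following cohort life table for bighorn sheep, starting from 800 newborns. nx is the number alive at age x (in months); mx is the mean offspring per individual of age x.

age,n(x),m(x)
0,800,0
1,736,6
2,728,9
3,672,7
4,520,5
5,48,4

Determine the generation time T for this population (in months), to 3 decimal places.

2.328

lx = nx/n0 = nx/800: 1, 0.92, 0.91, 0.84, 0.65, 0.06
lx·mx: 0, 5.52, 8.19, 5.88, 3.25, 0.24 → R0 = 23.08
x·lx·mx: 0, 5.52, 16.38, 17.64, 13, 1.2 → Σ = 53.74
T = 53.74 / 23.08 = 2.328423… → 2.328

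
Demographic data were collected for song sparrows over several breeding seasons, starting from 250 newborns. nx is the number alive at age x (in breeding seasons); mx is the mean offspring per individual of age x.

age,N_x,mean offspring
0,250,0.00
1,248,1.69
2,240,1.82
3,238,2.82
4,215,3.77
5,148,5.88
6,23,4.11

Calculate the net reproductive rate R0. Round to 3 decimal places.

13.210

lx = nx/n0 = nx/250: 1, 0.992, 0.96, 0.952, 0.86, 0.592, 0.092
lx·mx by age: 0, 1.67648, 1.7472, 2.68464, 3.2422, 3.48096, 0.37812
R0 = Σ lx·mx = 13.2096 → 13.210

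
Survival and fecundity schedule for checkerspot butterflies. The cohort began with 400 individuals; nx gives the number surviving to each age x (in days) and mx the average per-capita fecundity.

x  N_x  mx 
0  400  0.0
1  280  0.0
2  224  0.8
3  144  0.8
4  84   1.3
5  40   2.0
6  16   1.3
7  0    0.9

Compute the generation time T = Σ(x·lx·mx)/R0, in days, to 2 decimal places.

3.30

lx = nx/n0 = nx/400: 1, 0.7, 0.56, 0.36, 0.21, 0.1, 0.04, 0
lx·mx: 0, 0, 0.448, 0.288, 0.273, 0.2, 0.052, 0 → R0 = 1.261
x·lx·mx: 0, 0, 0.896, 0.864, 1.092, 1, 0.312, 0 → Σ = 4.164
T = 4.164 / 1.261 = 3.302141… → 3.30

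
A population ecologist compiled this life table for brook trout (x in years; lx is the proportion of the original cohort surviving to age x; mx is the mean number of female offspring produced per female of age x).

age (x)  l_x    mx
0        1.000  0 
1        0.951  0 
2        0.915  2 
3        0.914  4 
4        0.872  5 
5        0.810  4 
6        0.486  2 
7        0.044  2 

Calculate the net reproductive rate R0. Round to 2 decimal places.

14.15

lx·mx by age: 0, 0, 1.83, 3.656, 4.36, 3.24, 0.972, 0.088
R0 = Σ lx·mx = 14.146 → 14.15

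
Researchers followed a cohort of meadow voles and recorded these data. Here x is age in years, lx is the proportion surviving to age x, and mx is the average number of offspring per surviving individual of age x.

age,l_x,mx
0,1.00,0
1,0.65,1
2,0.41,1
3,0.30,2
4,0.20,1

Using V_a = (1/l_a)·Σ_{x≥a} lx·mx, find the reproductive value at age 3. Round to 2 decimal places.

lx·mx for x ≥ 3: 0.6, 0.2 → sum = 0.8
V_3 = 0.8 / l_3 = 0.8 / 0.3 = 2.666667… → 2.67

2.67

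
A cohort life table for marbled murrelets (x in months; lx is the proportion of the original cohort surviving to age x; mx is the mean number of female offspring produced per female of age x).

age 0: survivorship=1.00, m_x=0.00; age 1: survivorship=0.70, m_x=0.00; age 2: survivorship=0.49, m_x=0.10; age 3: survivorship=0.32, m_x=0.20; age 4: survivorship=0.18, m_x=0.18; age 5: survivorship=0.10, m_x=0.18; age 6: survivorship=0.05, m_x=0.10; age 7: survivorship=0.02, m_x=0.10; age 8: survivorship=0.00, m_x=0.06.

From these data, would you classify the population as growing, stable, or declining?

declining

R0 = Σ lx·mx = 0 + 0 + 0.049 + 0.064 + 0.0324 + 0.018 + 0.005 + 0.002 + 0 = 0.1704
R0 < 1, so the population is declining.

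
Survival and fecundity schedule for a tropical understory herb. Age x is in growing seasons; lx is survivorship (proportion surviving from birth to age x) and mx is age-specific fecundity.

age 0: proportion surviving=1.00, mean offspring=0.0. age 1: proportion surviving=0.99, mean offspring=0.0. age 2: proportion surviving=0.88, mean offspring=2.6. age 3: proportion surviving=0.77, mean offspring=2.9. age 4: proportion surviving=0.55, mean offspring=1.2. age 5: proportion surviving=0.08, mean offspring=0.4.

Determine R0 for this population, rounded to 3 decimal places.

lx·mx by age: 0, 0, 2.288, 2.233, 0.66, 0.032
R0 = Σ lx·mx = 5.213 → 5.213

5.213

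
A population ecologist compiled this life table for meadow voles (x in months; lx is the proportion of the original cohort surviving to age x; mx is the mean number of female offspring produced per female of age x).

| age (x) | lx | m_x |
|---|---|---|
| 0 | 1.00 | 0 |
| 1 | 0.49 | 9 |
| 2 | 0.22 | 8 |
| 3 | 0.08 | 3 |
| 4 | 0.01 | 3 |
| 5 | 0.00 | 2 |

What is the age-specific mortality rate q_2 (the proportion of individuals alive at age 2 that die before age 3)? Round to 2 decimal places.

0.64

q_2 = (l_2 − l_3) / l_2 = (0.22 − 0.08) / 0.22
     = 0.14 / 0.22 = 0.636364… → 0.64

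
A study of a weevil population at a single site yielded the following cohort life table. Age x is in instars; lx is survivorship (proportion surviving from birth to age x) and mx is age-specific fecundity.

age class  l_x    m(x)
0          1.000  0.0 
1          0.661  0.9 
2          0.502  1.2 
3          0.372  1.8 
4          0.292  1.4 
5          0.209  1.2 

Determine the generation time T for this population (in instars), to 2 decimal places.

lx·mx: 0, 0.5949, 0.6024, 0.6696, 0.4088, 0.2508 → R0 = 2.5265
x·lx·mx: 0, 0.5949, 1.2048, 2.0088, 1.6352, 1.254 → Σ = 6.6977
T = 6.6977 / 2.5265 = 2.65098… → 2.65

2.65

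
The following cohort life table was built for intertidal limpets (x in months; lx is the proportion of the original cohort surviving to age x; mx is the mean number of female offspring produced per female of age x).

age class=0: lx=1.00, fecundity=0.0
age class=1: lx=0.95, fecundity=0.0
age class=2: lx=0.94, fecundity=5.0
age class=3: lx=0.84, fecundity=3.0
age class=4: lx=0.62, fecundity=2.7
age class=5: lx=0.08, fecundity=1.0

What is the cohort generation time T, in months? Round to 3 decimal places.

2.681

lx·mx: 0, 0, 4.7, 2.52, 1.674, 0.08 → R0 = 8.974
x·lx·mx: 0, 0, 9.4, 7.56, 6.696, 0.4 → Σ = 24.056
T = 24.056 / 8.974 = 2.680633… → 2.681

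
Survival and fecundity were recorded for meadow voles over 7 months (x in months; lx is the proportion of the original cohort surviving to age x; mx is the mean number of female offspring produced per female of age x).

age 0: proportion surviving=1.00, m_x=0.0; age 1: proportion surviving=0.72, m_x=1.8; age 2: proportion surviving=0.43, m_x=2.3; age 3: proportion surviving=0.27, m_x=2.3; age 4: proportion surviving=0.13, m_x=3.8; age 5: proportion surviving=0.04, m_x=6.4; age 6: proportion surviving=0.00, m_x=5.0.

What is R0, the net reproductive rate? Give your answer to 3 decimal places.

lx·mx by age: 0, 1.296, 0.989, 0.621, 0.494, 0.256, 0
R0 = Σ lx·mx = 3.656 → 3.656

3.656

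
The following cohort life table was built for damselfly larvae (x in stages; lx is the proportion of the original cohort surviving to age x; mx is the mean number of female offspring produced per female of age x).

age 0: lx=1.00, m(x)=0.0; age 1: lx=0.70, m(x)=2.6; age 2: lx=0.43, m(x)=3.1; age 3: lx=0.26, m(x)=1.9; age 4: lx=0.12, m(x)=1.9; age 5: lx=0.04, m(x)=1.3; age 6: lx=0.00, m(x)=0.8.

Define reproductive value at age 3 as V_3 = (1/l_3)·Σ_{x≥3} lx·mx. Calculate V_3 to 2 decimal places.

lx·mx for x ≥ 3: 0.494, 0.228, 0.052, 0 → sum = 0.774
V_3 = 0.774 / l_3 = 0.774 / 0.26 = 2.976923… → 2.98

2.98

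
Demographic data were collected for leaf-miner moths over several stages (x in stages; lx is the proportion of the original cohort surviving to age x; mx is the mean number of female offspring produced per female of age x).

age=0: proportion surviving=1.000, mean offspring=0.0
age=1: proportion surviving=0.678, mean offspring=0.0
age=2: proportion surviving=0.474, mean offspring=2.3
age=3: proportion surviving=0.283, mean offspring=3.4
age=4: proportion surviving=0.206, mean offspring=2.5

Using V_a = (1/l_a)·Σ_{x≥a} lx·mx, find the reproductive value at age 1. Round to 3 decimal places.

lx·mx for x ≥ 1: 0, 1.0902, 0.9622, 0.515 → sum = 2.5674
V_1 = 2.5674 / l_1 = 2.5674 / 0.678 = 3.786726… → 3.787

3.787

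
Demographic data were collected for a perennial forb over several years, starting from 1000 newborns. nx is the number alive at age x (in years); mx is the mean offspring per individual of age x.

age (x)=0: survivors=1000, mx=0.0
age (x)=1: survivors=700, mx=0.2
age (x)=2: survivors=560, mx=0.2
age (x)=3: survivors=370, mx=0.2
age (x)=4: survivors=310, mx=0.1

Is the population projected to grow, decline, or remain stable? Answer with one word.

lx = nx/n0 = nx/1000: 1, 0.7, 0.56, 0.37, 0.31
R0 = Σ lx·mx = 0 + 0.14 + 0.112 + 0.074 + 0.031 = 0.357
R0 < 1, so the population is declining.

declining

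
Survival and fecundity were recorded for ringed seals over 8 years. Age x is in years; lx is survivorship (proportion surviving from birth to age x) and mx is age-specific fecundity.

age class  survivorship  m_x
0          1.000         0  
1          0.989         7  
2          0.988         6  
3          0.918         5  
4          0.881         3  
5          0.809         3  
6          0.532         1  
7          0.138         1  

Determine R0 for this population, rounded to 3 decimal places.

23.181

lx·mx by age: 0, 6.923, 5.928, 4.59, 2.643, 2.427, 0.532, 0.138
R0 = Σ lx·mx = 23.181 → 23.181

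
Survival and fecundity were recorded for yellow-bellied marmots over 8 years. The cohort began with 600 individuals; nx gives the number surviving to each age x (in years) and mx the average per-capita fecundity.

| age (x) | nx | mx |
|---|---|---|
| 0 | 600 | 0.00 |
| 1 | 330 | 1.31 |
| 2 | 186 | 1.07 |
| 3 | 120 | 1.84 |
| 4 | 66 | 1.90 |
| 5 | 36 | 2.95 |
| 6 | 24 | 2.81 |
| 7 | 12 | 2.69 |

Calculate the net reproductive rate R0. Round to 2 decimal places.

lx = nx/n0 = nx/600: 1, 0.55, 0.31, 0.2, 0.11, 0.06, 0.04, 0.02
lx·mx by age: 0, 0.7205, 0.3317, 0.368, 0.209, 0.177, 0.1124, 0.0538
R0 = Σ lx·mx = 1.9724 → 1.97

1.97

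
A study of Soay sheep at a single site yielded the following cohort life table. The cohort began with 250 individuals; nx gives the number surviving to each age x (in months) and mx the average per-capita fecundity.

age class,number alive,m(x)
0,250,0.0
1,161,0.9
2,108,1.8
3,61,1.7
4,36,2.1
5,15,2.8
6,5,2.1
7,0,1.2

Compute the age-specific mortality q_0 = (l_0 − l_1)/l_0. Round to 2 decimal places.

lx = nx/n0 = nx/250: 1, 0.644, 0.432, 0.244, 0.144, 0.06, 0.02, 0
q_0 = (l_0 − l_1) / l_0 = (1 − 0.644) / 1
     = 0.356 / 1 = 0.356 → 0.36

0.36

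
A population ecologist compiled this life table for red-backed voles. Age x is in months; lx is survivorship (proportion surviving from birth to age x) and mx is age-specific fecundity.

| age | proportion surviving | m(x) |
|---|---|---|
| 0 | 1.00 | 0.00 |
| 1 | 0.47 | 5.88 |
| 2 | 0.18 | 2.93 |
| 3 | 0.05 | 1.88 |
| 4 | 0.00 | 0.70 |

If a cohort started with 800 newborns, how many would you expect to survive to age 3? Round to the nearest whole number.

Expected survivors = N0 · l_3 = 800 × 0.05 = 40 → 40

40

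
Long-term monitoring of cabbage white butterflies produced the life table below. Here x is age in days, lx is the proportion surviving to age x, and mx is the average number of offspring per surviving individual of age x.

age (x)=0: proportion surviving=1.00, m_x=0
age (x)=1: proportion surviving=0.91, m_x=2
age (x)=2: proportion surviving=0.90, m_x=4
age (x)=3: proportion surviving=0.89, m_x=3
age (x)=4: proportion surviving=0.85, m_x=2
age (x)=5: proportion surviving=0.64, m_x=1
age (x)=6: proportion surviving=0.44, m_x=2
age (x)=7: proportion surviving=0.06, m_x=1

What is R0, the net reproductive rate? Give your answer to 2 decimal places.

11.37

lx·mx by age: 0, 1.82, 3.6, 2.67, 1.7, 0.64, 0.88, 0.06
R0 = Σ lx·mx = 11.37 → 11.37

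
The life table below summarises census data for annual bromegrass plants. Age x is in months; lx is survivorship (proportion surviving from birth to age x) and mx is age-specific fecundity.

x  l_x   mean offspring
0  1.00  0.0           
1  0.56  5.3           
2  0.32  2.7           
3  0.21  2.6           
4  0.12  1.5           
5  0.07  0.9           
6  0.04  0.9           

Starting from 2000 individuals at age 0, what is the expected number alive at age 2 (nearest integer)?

Expected survivors = N0 · l_2 = 2000 × 0.32 = 640 → 640

640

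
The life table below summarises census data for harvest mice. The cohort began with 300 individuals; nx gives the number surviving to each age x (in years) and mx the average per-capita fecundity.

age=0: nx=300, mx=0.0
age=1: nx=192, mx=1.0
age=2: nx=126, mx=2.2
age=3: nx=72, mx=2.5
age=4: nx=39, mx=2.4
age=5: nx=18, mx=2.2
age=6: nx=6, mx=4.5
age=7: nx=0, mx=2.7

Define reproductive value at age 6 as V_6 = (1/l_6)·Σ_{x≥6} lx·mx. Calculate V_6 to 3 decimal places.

lx = nx/n0 = nx/300: 1, 0.64, 0.42, 0.24, 0.13, 0.06, 0.02, 0
lx·mx for x ≥ 6: 0.09, 0 → sum = 0.09
V_6 = 0.09 / l_6 = 0.09 / 0.02 = 4.5 → 4.500

4.500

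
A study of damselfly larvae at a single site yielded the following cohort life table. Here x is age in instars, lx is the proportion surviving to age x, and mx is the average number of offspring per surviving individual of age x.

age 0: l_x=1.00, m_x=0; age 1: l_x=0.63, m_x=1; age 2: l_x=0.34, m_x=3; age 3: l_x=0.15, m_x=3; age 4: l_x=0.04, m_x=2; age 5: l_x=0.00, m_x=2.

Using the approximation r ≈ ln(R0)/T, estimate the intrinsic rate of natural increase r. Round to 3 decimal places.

0.391

R0 = Σ lx·mx = 0 + 0.63 + 1.02 + 0.45 + 0.08 + 0 = 2.18
Σ x·lx·mx = 4.34; T = 4.34/2.18 = 1.99083…
r ≈ ln(R0)/T = ln(2.18)/1.99083… = 0.39146… → 0.391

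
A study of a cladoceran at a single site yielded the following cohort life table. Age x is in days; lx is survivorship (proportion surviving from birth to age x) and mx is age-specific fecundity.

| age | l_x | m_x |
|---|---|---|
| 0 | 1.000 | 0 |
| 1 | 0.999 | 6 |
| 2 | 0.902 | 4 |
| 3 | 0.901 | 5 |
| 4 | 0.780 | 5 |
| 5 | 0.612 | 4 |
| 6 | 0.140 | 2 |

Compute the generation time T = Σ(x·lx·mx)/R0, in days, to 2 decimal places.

2.71

lx·mx: 0, 5.994, 3.608, 4.505, 3.9, 2.448, 0.28 → R0 = 20.735
x·lx·mx: 0, 5.994, 7.216, 13.515, 15.6, 12.24, 1.68 → Σ = 56.245
T = 56.245 / 20.735 = 2.712563… → 2.71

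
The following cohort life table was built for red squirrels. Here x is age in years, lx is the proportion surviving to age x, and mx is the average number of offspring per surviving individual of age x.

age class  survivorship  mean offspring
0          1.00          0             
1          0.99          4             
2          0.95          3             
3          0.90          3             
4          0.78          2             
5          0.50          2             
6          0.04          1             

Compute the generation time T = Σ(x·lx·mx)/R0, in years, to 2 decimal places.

lx·mx: 0, 3.96, 2.85, 2.7, 1.56, 1, 0.04 → R0 = 12.11
x·lx·mx: 0, 3.96, 5.7, 8.1, 6.24, 5, 0.24 → Σ = 29.24
T = 29.24 / 12.11 = 2.414533… → 2.41

2.41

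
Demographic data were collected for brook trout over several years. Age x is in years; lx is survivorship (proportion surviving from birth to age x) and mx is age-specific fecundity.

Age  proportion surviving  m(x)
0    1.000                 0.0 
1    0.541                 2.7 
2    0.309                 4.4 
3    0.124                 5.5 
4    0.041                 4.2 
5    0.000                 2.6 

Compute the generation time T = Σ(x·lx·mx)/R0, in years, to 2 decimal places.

lx·mx: 0, 1.4607, 1.3596, 0.682, 0.1722, 0 → R0 = 3.6745
x·lx·mx: 0, 1.4607, 2.7192, 2.046, 0.6888, 0 → Σ = 6.9147
T = 6.9147 / 3.6745 = 1.881807… → 1.88

1.88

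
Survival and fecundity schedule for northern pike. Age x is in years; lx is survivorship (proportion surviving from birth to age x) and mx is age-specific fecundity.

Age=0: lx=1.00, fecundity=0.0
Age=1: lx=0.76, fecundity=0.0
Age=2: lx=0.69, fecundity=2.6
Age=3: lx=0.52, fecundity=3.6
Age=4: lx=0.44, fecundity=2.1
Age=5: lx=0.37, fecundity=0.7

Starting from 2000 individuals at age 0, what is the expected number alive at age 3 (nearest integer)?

Expected survivors = N0 · l_3 = 2000 × 0.52 = 1040 → 1040

1040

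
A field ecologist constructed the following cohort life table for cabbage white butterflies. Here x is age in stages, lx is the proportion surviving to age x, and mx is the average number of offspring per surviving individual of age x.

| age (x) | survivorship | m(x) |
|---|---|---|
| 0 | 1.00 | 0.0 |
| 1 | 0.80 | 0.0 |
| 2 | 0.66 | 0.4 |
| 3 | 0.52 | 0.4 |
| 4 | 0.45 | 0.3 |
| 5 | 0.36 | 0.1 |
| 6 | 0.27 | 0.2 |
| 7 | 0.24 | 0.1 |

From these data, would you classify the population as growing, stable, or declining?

R0 = Σ lx·mx = 0 + 0 + 0.264 + 0.208 + 0.135 + 0.036 + 0.054 + 0.024 = 0.721
R0 < 1, so the population is declining.

declining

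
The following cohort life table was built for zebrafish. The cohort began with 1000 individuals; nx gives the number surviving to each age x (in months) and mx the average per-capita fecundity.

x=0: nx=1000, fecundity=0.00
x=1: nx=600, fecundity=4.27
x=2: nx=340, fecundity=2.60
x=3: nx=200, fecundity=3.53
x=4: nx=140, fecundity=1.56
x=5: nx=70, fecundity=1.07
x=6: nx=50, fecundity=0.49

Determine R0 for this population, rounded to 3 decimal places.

4.470

lx = nx/n0 = nx/1000: 1, 0.6, 0.34, 0.2, 0.14, 0.07, 0.05
lx·mx by age: 0, 2.562, 0.884, 0.706, 0.2184, 0.0749, 0.0245
R0 = Σ lx·mx = 4.4698 → 4.470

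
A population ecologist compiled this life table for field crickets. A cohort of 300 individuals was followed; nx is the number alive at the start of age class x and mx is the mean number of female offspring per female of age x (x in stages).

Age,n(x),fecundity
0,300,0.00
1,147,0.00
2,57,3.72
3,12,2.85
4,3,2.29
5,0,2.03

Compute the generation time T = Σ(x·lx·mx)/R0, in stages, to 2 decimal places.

lx = nx/n0 = nx/300: 1, 0.49, 0.19, 0.04, 0.01, 0
lx·mx: 0, 0, 0.7068, 0.114, 0.0229, 0 → R0 = 0.8437
x·lx·mx: 0, 0, 1.4136, 0.342, 0.0916, 0 → Σ = 1.8472
T = 1.8472 / 0.8437 = 2.189404… → 2.19

2.19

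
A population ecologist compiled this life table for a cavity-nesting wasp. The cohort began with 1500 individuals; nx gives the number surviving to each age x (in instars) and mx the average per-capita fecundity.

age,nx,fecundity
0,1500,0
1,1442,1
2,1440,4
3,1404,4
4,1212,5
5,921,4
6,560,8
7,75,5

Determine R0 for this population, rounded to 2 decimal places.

lx = nx/n0 = nx/1500: 1, 0.96133…, 0.96, 0.936, 0.808, 0.614, 0.37333…, 0.05
lx·mx by age: 0, 0.961333…, 3.84, 3.744, 4.04, 2.456, 2.986667…, 0.25
R0 = Σ lx·mx = 18.278… → 18.28

18.28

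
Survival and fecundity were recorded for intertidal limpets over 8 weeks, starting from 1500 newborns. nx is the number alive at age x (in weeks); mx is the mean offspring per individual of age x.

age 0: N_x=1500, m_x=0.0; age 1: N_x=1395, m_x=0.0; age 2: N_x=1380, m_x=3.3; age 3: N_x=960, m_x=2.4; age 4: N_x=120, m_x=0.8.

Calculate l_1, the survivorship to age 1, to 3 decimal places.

0.930

l_1 = n_1/n_0 = 1395/1500 = 0.93 → 0.930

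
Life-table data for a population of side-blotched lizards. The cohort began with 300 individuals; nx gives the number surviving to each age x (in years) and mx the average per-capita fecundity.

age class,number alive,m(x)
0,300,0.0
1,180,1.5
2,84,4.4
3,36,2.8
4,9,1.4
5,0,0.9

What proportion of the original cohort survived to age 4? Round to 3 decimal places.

0.030

l_4 = n_4/n_0 = 9/300 = 0.03 → 0.030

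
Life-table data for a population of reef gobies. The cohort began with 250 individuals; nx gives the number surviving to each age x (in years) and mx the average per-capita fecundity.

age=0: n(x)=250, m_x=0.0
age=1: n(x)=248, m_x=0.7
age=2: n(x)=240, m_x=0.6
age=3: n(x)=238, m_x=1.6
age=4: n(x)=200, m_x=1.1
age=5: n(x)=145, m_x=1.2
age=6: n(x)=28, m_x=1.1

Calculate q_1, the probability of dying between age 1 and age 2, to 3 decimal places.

0.032

lx = nx/n0 = nx/250: 1, 0.992, 0.96, 0.952, 0.8, 0.58, 0.112
q_1 = (l_1 − l_2) / l_1 = (0.992 − 0.96) / 0.992
     = 0.032 / 0.992 = 0.032258… → 0.032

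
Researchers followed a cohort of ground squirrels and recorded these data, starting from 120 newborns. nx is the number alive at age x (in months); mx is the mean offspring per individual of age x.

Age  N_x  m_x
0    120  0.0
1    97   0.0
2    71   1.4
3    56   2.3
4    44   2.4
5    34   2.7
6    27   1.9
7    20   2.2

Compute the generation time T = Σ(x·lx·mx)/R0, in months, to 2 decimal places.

4.00

lx = nx/n0 = nx/120: 1, 0.80833…, 0.59167…, 0.46667…, 0.36667…, 0.28333…, 0.225, 0.16667…
lx·mx: 0, 0, 0.828333…, 1.073333…, 0.88…, 0.765…, 0.4275, 0.366667… → R0 = 4.340833…
x·lx·mx: 0, 0, 1.656667…, 3.22…, 3.52…, 3.825…, 2.565, 2.566667… → Σ = 17.353333…
T = 17.353333… / 4.340833… = 3.997696… → 4.00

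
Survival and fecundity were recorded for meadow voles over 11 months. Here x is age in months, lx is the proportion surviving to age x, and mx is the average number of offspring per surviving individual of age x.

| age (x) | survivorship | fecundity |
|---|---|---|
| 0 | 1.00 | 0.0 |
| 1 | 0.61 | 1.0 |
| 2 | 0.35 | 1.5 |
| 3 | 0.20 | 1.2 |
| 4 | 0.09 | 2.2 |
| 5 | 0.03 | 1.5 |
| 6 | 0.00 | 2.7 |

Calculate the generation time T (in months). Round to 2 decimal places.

lx·mx: 0, 0.61, 0.525, 0.24, 0.198, 0.045, 0 → R0 = 1.618
x·lx·mx: 0, 0.61, 1.05, 0.72, 0.792, 0.225, 0 → Σ = 3.397
T = 3.397 / 1.618 = 2.099506… → 2.10

2.10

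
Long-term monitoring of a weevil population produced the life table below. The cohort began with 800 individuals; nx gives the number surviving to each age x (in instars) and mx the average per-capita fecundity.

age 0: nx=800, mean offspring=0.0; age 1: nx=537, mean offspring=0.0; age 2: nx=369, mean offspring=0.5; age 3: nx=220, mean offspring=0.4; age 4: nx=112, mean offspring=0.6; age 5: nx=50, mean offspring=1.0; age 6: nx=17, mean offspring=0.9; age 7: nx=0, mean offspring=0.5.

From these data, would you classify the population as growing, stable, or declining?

lx = nx/n0 = nx/800: 1, 0.67125, 0.46125, 0.275, 0.14, 0.0625, 0.02125, 0
R0 = Σ lx·mx = 0 + 0 + 0.230625 + 0.11 + 0.084 + 0.0625 + 0.019125 + 0 = 0.50625
R0 < 1, so the population is declining.

declining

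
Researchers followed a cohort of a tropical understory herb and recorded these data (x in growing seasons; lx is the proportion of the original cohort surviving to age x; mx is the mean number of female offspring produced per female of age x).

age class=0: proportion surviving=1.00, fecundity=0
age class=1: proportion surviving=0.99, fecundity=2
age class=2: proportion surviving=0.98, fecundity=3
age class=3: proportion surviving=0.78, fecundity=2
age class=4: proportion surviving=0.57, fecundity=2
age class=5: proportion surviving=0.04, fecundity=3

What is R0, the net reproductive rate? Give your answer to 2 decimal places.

7.74

lx·mx by age: 0, 1.98, 2.94, 1.56, 1.14, 0.12
R0 = Σ lx·mx = 7.74 → 7.74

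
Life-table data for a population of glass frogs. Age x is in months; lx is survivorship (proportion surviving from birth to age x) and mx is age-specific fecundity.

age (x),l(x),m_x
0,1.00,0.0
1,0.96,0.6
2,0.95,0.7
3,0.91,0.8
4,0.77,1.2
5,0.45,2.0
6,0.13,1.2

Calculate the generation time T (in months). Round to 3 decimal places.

lx·mx: 0, 0.576, 0.665, 0.728, 0.924, 0.9, 0.156 → R0 = 3.949
x·lx·mx: 0, 0.576, 1.33, 2.184, 3.696, 4.5, 0.936 → Σ = 13.222
T = 13.222 / 3.949 = 3.348189… → 3.348

3.348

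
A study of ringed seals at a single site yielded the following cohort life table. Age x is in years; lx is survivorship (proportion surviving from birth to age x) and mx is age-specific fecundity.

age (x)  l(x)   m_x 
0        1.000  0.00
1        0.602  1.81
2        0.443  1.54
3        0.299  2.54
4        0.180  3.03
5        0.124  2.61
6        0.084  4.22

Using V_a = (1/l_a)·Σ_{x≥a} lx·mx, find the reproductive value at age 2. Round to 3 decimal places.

6.016

lx·mx for x ≥ 2: 0.68222, 0.75946, 0.5454, 0.32364, 0.35448 → sum = 2.6652
V_2 = 2.6652 / l_2 = 2.6652 / 0.443 = 6.016253… → 6.016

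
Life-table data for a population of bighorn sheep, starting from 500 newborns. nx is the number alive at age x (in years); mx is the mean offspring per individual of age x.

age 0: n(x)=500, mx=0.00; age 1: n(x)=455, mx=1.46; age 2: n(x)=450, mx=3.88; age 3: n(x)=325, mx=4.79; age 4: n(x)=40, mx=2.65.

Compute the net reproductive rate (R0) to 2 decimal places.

lx = nx/n0 = nx/500: 1, 0.91, 0.9, 0.65, 0.08
lx·mx by age: 0, 1.3286, 3.492, 3.1135, 0.212
R0 = Σ lx·mx = 8.1461 → 8.15

8.15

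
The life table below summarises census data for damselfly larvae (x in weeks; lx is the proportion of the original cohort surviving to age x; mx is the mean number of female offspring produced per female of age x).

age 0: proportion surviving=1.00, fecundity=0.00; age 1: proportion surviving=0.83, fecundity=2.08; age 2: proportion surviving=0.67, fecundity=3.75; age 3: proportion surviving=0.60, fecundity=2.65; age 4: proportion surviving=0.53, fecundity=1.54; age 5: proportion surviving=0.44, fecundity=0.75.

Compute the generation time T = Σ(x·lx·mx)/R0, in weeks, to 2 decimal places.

lx·mx: 0, 1.7264, 2.5125, 1.59, 0.8162, 0.33 → R0 = 6.9751
x·lx·mx: 0, 1.7264, 5.025, 4.77, 3.2648, 1.65 → Σ = 16.4362
T = 16.4362 / 6.9751 = 2.356411… → 2.36

2.36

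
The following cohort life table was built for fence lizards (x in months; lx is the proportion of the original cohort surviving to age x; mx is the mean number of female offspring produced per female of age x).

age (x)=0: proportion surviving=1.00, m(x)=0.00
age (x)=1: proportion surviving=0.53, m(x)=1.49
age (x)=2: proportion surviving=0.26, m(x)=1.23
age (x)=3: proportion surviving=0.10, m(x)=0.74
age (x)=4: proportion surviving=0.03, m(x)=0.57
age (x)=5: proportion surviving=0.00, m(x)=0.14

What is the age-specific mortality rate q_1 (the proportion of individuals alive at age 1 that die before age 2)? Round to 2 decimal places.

q_1 = (l_1 − l_2) / l_1 = (0.53 − 0.26) / 0.53
     = 0.27 / 0.53 = 0.509434… → 0.51

0.51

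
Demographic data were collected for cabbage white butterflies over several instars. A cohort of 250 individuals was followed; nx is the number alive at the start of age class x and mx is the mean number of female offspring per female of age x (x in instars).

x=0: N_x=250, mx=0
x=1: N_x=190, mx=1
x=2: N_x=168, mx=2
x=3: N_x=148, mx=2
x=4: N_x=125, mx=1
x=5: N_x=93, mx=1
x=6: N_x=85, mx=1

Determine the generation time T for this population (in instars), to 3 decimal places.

lx = nx/n0 = nx/250: 1, 0.76, 0.672, 0.592, 0.5, 0.372, 0.34
lx·mx: 0, 0.76, 1.344, 1.184, 0.5, 0.372, 0.34 → R0 = 4.5
x·lx·mx: 0, 0.76, 2.688, 3.552, 2, 1.86, 2.04 → Σ = 12.9
T = 12.9 / 4.5 = 2.866667… → 2.867

2.867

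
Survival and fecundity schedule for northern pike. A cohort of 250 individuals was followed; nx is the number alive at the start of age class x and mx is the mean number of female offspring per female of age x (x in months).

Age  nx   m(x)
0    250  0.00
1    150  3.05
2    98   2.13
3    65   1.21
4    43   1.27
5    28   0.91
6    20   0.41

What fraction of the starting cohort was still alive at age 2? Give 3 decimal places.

l_2 = n_2/n_0 = 98/250 = 0.392 → 0.392

0.392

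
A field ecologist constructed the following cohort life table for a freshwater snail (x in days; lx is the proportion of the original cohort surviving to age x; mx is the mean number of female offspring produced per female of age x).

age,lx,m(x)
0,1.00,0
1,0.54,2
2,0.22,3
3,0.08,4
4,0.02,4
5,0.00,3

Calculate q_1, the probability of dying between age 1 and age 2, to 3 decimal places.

0.593

q_1 = (l_1 − l_2) / l_1 = (0.54 − 0.22) / 0.54
     = 0.32 / 0.54 = 0.592593… → 0.593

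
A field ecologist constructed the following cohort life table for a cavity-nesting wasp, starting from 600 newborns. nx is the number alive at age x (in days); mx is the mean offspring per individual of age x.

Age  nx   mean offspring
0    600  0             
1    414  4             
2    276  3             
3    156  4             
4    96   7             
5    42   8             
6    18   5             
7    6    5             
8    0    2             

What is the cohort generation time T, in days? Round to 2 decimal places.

lx = nx/n0 = nx/600: 1, 0.69, 0.46, 0.26, 0.16, 0.07, 0.03, 0.01, 0
lx·mx: 0, 2.76, 1.38, 1.04, 1.12, 0.56, 0.15, 0.05, 0 → R0 = 7.06
x·lx·mx: 0, 2.76, 2.76, 3.12, 4.48, 2.8, 0.9, 0.35, 0 → Σ = 17.17
T = 17.17 / 7.06 = 2.432011… → 2.43

2.43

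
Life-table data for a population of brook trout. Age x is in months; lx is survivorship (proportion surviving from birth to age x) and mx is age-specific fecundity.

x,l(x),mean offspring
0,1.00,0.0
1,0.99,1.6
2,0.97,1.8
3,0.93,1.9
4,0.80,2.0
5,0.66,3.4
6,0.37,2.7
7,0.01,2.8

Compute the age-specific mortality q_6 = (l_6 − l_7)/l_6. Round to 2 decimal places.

0.97

q_6 = (l_6 − l_7) / l_6 = (0.37 − 0.01) / 0.37
     = 0.36 / 0.37 = 0.972973… → 0.97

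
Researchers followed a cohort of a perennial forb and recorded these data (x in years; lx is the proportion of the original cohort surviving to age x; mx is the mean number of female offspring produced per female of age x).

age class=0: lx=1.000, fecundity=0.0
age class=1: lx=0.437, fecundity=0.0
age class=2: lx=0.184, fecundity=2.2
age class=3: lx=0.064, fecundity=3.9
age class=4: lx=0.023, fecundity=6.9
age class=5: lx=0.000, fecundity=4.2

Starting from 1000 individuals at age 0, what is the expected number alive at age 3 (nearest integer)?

64

Expected survivors = N0 · l_3 = 1000 × 0.064 = 64 → 64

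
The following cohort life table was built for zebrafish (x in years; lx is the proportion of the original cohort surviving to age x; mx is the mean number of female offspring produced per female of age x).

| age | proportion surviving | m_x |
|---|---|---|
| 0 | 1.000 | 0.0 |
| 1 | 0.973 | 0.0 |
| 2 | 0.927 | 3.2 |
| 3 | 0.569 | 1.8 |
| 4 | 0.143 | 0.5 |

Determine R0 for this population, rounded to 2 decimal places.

4.06

lx·mx by age: 0, 0, 2.9664, 1.0242, 0.0715
R0 = Σ lx·mx = 4.0621 → 4.06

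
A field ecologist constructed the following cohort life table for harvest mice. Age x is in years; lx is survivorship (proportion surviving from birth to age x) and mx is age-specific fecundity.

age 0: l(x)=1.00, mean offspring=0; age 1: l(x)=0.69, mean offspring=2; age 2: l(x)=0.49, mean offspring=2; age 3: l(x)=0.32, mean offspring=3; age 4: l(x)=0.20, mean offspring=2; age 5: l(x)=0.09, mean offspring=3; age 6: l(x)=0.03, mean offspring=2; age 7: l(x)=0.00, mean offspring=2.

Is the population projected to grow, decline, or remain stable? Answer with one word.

R0 = Σ lx·mx = 0 + 1.38 + 0.98 + 0.96 + 0.4 + 0.27 + 0.06 + 0 = 4.05
R0 > 1, so the population is growing.

growing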